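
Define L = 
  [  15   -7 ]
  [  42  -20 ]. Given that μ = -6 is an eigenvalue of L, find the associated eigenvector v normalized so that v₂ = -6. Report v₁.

L + 6I = [[21, -7], [42, -14]].
Solving (L + 6I)v = 0 gives the eigenspace spanned by (-2, -6).
With v₂ = -6, v = (-2, -6), so v₁ = -2.

-2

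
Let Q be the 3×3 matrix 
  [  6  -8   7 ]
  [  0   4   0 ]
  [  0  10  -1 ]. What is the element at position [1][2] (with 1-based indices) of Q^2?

-10

Characteristic polynomial: r^3 - 9r^2 + 14r + 24 = (r - 6)(r - 4)(r + 1), so the eigenvalues are -1, 4, 6.
r=6: eigenvector (1, 0, 0).
r=4: eigenvector (-3, 1, 2).
r=-1: eigenvector (-1, 0, 1).
P = [[1, -3, -1], [0, 1, 0], [0, 2, 1]], D = diag(6, 4, -1), P⁻¹ = [[1, 1, 1], [0, 1, 0], [0, -2, 1]].
Q² = P·diag(36, 16, 1)·P⁻¹ = [[36, -10, 35], [0, 16, 0], [0, 30, 1]].
The requested entry is -10.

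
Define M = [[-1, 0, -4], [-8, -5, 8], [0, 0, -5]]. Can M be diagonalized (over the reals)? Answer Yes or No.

Yes

Characteristic polynomial: p(r) = r^3 + 11r^2 + 35r + 25 = (r + 1)(r + 5)^2.
r = -5 has algebraic multiplicity 2; rank(M + 5I) = 1, so geometric multiplicity = 2.
Every eigenvalue has geometric = algebraic multiplicity, so M is diagonalizable.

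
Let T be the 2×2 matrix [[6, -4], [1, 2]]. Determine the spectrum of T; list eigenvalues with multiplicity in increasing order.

Characteristic polynomial: p(r) = r^2 - 8r + 16 = (r - 4)^2.
Roots (with multiplicity): 4, 4.

4, 4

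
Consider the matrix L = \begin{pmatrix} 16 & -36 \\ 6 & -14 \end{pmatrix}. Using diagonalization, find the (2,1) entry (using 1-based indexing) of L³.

72

Characteristic polynomial: μ^2 - 2μ - 8 = (μ - 4)(μ + 2), so the eigenvalues are -2, 4.
μ=-2: eigenvector (-2, -1).
μ=4: eigenvector (3, 1).
P = [[-2, 3], [-1, 1]], D = diag(-2, 4), P⁻¹ = [[1, -3], [1, -2]].
L³ = P·diag(-8, 64)·P⁻¹ = [[208, -432], [72, -152]].
The requested entry is 72.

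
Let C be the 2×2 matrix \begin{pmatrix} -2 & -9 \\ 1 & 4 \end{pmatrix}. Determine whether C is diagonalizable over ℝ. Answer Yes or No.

Characteristic polynomial: p(s) = s^2 - 2s + 1 = (s - 1)^2.
s = 1 has algebraic multiplicity 2; rank(C − 1I) = 1, so geometric multiplicity = 1.
Geometric multiplicity < algebraic multiplicity, so C is not diagonalizable.

No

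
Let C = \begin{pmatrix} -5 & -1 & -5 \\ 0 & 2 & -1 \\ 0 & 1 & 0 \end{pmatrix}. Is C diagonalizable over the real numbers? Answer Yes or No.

Characteristic polynomial: p(r) = r^3 + 3r^2 - 9r + 5 = (r - 1)^2(r + 5).
r = 1 has algebraic multiplicity 2; rank(C − 1I) = 2, so geometric multiplicity = 1.
Geometric multiplicity < algebraic multiplicity, so C is not diagonalizable.

No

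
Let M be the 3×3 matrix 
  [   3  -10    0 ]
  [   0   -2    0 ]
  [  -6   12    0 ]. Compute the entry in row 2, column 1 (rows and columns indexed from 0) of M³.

108

Characteristic polynomial: r^3 - r^2 - 6r = r(r - 3)(r + 2), so the eigenvalues are -2, 0, 3.
r=3: eigenvector (1, 0, -2).
r=-2: eigenvector (2, 1, 0).
r=0: eigenvector (0, 0, 1).
P = [[1, 2, 0], [0, 1, 0], [-2, 0, 1]], D = diag(3, -2, 0), P⁻¹ = [[1, -2, 0], [0, 1, 0], [2, -4, 1]].
M³ = P·diag(27, -8, 0)·P⁻¹ = [[27, -70, 0], [0, -8, 0], [-54, 108, 0]].
The requested entry is 108.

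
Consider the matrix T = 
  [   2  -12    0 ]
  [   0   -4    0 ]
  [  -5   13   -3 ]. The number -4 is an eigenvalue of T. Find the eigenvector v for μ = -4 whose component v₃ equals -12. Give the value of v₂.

T + 4I = [[6, -12, 0], [0, 0, 0], [-5, 13, 1]].
Solving (T + 4I)v = 0 gives the eigenspace spanned by (8, 4, -12).
With v₃ = -12, v = (8, 4, -12), so v₂ = 4.

4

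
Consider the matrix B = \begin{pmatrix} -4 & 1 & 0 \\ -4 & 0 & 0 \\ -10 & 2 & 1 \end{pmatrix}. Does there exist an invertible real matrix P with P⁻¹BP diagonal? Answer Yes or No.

Characteristic polynomial: p(r) = r^3 + 3r^2 - 4 = (r - 1)(r + 2)^2.
r = -2 has algebraic multiplicity 2; rank(B + 2I) = 2, so geometric multiplicity = 1.
Geometric multiplicity < algebraic multiplicity, so B is not diagonalizable.

No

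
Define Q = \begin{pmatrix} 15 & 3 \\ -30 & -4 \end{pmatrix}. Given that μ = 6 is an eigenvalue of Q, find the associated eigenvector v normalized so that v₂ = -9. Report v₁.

Q − 6I = [[9, 3], [-30, -10]].
Solving (Q − 6I)v = 0 gives the eigenspace spanned by (3, -9).
With v₂ = -9, v = (3, -9), so v₁ = 3.

3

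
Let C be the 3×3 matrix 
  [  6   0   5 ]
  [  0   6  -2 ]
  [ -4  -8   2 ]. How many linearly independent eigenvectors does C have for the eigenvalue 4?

C − 4I = [[2, 0, 5], [0, 2, -2], [-4, -8, -2]].
This matrix has rank 2, so its null space has dimension 3 − 2 = 1.

1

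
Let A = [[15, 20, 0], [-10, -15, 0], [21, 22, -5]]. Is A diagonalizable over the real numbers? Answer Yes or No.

No

Characteristic polynomial: p(μ) = μ^3 + 5μ^2 - 25μ - 125 = (μ - 5)(μ + 5)^2.
μ = -5 has algebraic multiplicity 2; rank(A + 5I) = 2, so geometric multiplicity = 1.
Geometric multiplicity < algebraic multiplicity, so A is not diagonalizable.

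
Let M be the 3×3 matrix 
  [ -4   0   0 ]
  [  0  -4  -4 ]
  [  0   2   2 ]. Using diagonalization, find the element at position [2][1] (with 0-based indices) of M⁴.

-16

Characteristic polynomial: r^3 + 6r^2 + 8r = r(r + 2)(r + 4), so the eigenvalues are -4, -2, 0.
r=-4: eigenvector (1, 0, 0).
r=0: eigenvector (0, -1, 1).
r=-2: eigenvector (0, -2, 1).
P = [[1, 0, 0], [0, -1, -2], [0, 1, 1]], D = diag(-4, 0, -2), P⁻¹ = [[1, 0, 0], [0, 1, 2], [0, -1, -1]].
M⁴ = P·diag(256, 0, 16)·P⁻¹ = [[256, 0, 0], [0, 32, 32], [0, -16, -16]].
The requested entry is -16.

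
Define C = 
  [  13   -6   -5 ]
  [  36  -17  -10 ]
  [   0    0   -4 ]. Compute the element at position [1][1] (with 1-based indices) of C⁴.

Characteristic polynomial: s^3 + 8s^2 + 11s - 20 = (s - 1)(s + 4)(s + 5), so the eigenvalues are -5, -4, 1.
s=1: eigenvector (1, 2, 0).
s=-5: eigenvector (1, 3, 0).
s=-4: eigenvector (1, 2, 1).
P = [[1, 1, 1], [2, 3, 2], [0, 0, 1]], D = diag(1, -5, -4), P⁻¹ = [[3, -1, -1], [-2, 1, 0], [0, 0, 1]].
C⁴ = P·diag(1, 625, 256)·P⁻¹ = [[-1247, 624, 255], [-3744, 1873, 510], [0, 0, 256]].
The requested entry is -1247.

-1247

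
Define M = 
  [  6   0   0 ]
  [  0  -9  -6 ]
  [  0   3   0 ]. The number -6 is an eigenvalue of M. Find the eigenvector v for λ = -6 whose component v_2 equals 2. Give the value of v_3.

M + 6I = [[12, 0, 0], [0, -3, -6], [0, 3, 6]].
Solving (M + 6I)v = 0 gives the eigenspace spanned by (0, 2, -1).
With v_2 = 2, v = (0, 2, -1), so v_3 = -1.

-1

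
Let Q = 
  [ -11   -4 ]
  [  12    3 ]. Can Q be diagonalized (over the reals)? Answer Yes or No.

Yes

Characteristic polynomial: p(t) = t^2 + 8t + 15 = (t + 3)(t + 5).
All 2 eigenvalues are distinct, so Q is diagonalizable.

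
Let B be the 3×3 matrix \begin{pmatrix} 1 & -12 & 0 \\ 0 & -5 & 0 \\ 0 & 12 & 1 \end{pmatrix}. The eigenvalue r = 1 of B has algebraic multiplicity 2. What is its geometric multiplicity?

2

B − 1I = [[0, -12, 0], [0, -6, 0], [0, 12, 0]].
This matrix has rank 1, so its null space has dimension 3 − 1 = 2.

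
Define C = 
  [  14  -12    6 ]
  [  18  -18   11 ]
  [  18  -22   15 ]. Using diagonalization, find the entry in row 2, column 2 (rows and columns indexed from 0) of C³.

Characteristic polynomial: t^3 - 11t^2 + 38t - 40 = (t - 5)(t - 4)(t - 2), so the eigenvalues are 2, 4, 5.
t=2: eigenvector (1, 2, 2).
t=4: eigenvector (0, -1, -2).
t=5: eigenvector (-2, -3, -3).
P = [[1, 0, -2], [2, -1, -3], [2, -2, -3]], D = diag(2, 4, 5), P⁻¹ = [[-3, 4, -2], [0, 1, -1], [-2, 2, -1]].
C³ = P·diag(8, 64, 125)·P⁻¹ = [[476, -468, 234], [702, -750, 407], [702, -814, 471]].
The requested entry is 471.

471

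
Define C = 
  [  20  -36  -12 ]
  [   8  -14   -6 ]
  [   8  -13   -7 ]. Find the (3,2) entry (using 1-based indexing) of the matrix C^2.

Characteristic polynomial: λ^3 + λ^2 - 16λ - 16 = (λ - 4)(λ + 1)(λ + 4), so the eigenvalues are -4, -1, 4.
λ=4: eigenvector (3, 1, 1).
λ=-4: eigenvector (2, 1, 1).
λ=-1: eigenvector (-4, -2, -1).
P = [[3, 2, -4], [1, 1, -2], [1, 1, -1]], D = diag(4, -4, -1), P⁻¹ = [[1, -2, 0], [-1, 1, 2], [0, -1, 1]].
C² = P·diag(16, 16, 1)·P⁻¹ = [[16, -60, 60], [0, -14, 30], [0, -15, 31]].
The requested entry is -15.

-15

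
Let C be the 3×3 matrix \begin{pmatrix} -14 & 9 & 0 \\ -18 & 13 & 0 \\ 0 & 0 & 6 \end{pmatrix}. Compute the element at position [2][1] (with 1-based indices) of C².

18

Characteristic polynomial: t^3 - 5t^2 - 26t + 120 = (t - 6)(t - 4)(t + 5), so the eigenvalues are -5, 4, 6.
t=-5: eigenvector (-1, -1, 0).
t=4: eigenvector (1, 2, 0).
t=6: eigenvector (0, 0, 1).
P = [[-1, 1, 0], [-1, 2, 0], [0, 0, 1]], D = diag(-5, 4, 6), P⁻¹ = [[-2, 1, 0], [-1, 1, 0], [0, 0, 1]].
C² = P·diag(25, 16, 36)·P⁻¹ = [[34, -9, 0], [18, 7, 0], [0, 0, 36]].
The requested entry is 18.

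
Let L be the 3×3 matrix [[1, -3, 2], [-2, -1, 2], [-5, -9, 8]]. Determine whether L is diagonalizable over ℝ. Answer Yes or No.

Characteristic polynomial: p(t) = t^3 - 8t^2 + 21t - 18 = (t - 3)^2(t - 2).
t = 3 has algebraic multiplicity 2; rank(L − 3I) = 2, so geometric multiplicity = 1.
Geometric multiplicity < algebraic multiplicity, so L is not diagonalizable.

No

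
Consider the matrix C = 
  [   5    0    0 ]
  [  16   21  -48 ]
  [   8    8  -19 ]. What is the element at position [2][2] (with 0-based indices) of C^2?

Characteristic polynomial: s^3 - 7s^2 - 5s + 75 = (s - 5)^2(s + 3), so the eigenvalues are -3, 5, 5.
s=5: eigenvector (1, -1, 0).
s=5: eigenvector (0, 3, 1).
s=-3: eigenvector (0, 2, 1).
P = [[1, 0, 0], [-1, 3, 2], [0, 1, 1]], D = diag(5, 5, -3), P⁻¹ = [[1, 0, 0], [1, 1, -2], [-1, -1, 3]].
C² = P·diag(25, 25, 9)·P⁻¹ = [[25, 0, 0], [32, 57, -96], [16, 16, -23]].
The requested entry is -23.

-23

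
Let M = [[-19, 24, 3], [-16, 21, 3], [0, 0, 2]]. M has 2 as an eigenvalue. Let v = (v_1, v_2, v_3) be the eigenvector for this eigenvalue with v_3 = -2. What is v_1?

M − 2I = [[-21, 24, 3], [-16, 19, 3], [0, 0, 0]].
Solving (M − 2I)v = 0 gives the eigenspace spanned by (2, 2, -2).
With v_3 = -2, v = (2, 2, -2), so v_1 = 2.

2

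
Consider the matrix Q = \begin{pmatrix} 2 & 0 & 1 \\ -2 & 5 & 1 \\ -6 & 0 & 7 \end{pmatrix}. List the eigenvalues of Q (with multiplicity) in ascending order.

Characteristic polynomial: p(r) = r^3 - 14r^2 + 65r - 100 = (r - 5)^2(r - 4).
Roots (with multiplicity): 4, 5, 5.

4, 5, 5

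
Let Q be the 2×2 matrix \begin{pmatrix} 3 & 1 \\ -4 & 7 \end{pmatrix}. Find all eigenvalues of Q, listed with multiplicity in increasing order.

Characteristic polynomial: p(r) = r^2 - 10r + 25 = (r - 5)^2.
Roots (with multiplicity): 5, 5.

5, 5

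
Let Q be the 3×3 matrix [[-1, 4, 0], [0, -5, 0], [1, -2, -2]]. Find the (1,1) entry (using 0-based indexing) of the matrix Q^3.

-125

Characteristic polynomial: μ^3 + 8μ^2 + 17μ + 10 = (μ + 1)(μ + 2)(μ + 5), so the eigenvalues are -5, -2, -1.
μ=-5: eigenvector (-1, 1, 1).
μ=-1: eigenvector (1, 0, 1).
μ=-2: eigenvector (0, 0, 1).
P = [[-1, 1, 0], [1, 0, 0], [1, 1, 1]], D = diag(-5, -1, -2), P⁻¹ = [[0, 1, 0], [1, 1, 0], [-1, -2, 1]].
Q³ = P·diag(-125, -1, -8)·P⁻¹ = [[-1, 124, 0], [0, -125, 0], [7, -110, -8]].
The requested entry is -125.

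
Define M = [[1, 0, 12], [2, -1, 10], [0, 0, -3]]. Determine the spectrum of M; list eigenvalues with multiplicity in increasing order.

-3, -1, 1

Characteristic polynomial: p(μ) = μ^3 + 3μ^2 - μ - 3 = (μ - 1)(μ + 1)(μ + 3).
Roots (with multiplicity): -3, -1, 1.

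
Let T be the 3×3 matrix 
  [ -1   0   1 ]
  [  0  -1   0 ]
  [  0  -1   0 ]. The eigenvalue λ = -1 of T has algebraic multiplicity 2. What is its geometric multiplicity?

T + 1I = [[0, 0, 1], [0, 0, 0], [0, -1, 1]].
This matrix has rank 2, so its null space has dimension 3 − 2 = 1.

1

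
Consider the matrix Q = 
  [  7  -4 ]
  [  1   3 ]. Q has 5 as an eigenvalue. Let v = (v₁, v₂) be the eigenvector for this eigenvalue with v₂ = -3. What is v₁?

Q − 5I = [[2, -4], [1, -2]].
Solving (Q − 5I)v = 0 gives the eigenspace spanned by (-6, -3).
With v₂ = -3, v = (-6, -3), so v₁ = -6.

-6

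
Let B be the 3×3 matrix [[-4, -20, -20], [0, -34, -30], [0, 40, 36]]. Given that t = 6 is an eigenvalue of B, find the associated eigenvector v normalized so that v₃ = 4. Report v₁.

B − 6I = [[-10, -20, -20], [0, -40, -30], [0, 40, 30]].
Solving (B − 6I)v = 0 gives the eigenspace spanned by (-2, -3, 4).
With v₃ = 4, v = (-2, -3, 4), so v₁ = -2.

-2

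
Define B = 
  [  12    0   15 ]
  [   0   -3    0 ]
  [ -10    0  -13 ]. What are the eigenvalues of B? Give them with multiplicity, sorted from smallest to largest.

-3, -3, 2

Characteristic polynomial: p(μ) = μ^3 + 4μ^2 - 3μ - 18 = (μ - 2)(μ + 3)^2.
Roots (with multiplicity): -3, -3, 2.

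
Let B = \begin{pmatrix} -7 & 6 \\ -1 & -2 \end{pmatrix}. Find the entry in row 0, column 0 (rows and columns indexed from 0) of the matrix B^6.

38683

Characteristic polynomial: λ^2 + 9λ + 20 = (λ + 4)(λ + 5), so the eigenvalues are -5, -4.
λ=-5: eigenvector (3, 1).
λ=-4: eigenvector (2, 1).
P = [[3, 2], [1, 1]], D = diag(-5, -4), P⁻¹ = [[1, -2], [-1, 3]].
B⁶ = P·diag(15625, 4096)·P⁻¹ = [[38683, -69174], [11529, -18962]].
The requested entry is 38683.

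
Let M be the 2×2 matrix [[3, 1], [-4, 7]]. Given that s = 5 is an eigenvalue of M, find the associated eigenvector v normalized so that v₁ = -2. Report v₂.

-4

M − 5I = [[-2, 1], [-4, 2]].
Solving (M − 5I)v = 0 gives the eigenspace spanned by (-2, -4).
With v₁ = -2, v = (-2, -4), so v₂ = -4.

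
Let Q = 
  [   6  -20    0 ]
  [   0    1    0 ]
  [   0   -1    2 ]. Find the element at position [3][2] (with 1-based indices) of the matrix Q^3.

-7

Characteristic polynomial: s^3 - 9s^2 + 20s - 12 = (s - 6)(s - 2)(s - 1), so the eigenvalues are 1, 2, 6.
s=1: eigenvector (4, 1, 1).
s=6: eigenvector (1, 0, 0).
s=2: eigenvector (0, 0, 1).
P = [[4, 1, 0], [1, 0, 0], [1, 0, 1]], D = diag(1, 6, 2), P⁻¹ = [[0, 1, 0], [1, -4, 0], [0, -1, 1]].
Q³ = P·diag(1, 216, 8)·P⁻¹ = [[216, -860, 0], [0, 1, 0], [0, -7, 8]].
The requested entry is -7.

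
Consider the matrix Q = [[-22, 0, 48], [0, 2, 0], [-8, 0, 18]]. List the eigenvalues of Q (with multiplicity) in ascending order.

-6, 2, 2

Characteristic polynomial: p(λ) = λ^3 + 2λ^2 - 20λ + 24 = (λ - 2)^2(λ + 6).
Roots (with multiplicity): -6, 2, 2.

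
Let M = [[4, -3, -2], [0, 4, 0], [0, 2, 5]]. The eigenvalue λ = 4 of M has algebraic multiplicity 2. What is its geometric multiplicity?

1

M − 4I = [[0, -3, -2], [0, 0, 0], [0, 2, 1]].
This matrix has rank 2, so its null space has dimension 3 − 2 = 1.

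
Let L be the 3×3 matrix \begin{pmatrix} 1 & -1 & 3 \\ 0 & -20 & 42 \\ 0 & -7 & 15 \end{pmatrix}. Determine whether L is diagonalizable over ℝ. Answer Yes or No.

No

Characteristic polynomial: p(r) = r^3 + 4r^2 - 11r + 6 = (r - 1)^2(r + 6).
r = 1 has algebraic multiplicity 2; rank(L − 1I) = 2, so geometric multiplicity = 1.
Geometric multiplicity < algebraic multiplicity, so L is not diagonalizable.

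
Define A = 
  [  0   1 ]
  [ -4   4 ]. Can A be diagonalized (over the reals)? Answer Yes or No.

No

Characteristic polynomial: p(μ) = μ^2 - 4μ + 4 = (μ - 2)^2.
μ = 2 has algebraic multiplicity 2; rank(A − 2I) = 1, so geometric multiplicity = 1.
Geometric multiplicity < algebraic multiplicity, so A is not diagonalizable.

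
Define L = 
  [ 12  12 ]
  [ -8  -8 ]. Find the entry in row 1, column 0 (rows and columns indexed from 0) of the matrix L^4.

-512

Characteristic polynomial: r^2 - 4r = r(r - 4), so the eigenvalues are 0, 4.
r=4: eigenvector (3, -2).
r=0: eigenvector (1, -1).
P = [[3, 1], [-2, -1]], D = diag(4, 0), P⁻¹ = [[1, 1], [-2, -3]].
L⁴ = P·diag(256, 0)·P⁻¹ = [[768, 768], [-512, -512]].
The requested entry is -512.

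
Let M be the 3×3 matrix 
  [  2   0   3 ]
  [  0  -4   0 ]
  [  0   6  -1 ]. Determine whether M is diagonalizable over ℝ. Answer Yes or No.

Yes

Characteristic polynomial: p(t) = t^3 + 3t^2 - 6t - 8 = (t - 2)(t + 1)(t + 4).
All 3 eigenvalues are distinct, so M is diagonalizable.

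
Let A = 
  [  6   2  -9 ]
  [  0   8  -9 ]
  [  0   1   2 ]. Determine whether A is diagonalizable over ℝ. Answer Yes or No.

Characteristic polynomial: p(μ) = μ^3 - 16μ^2 + 85μ - 150 = (μ - 6)(μ - 5)^2.
μ = 5 has algebraic multiplicity 2; rank(A − 5I) = 2, so geometric multiplicity = 1.
Geometric multiplicity < algebraic multiplicity, so A is not diagonalizable.

No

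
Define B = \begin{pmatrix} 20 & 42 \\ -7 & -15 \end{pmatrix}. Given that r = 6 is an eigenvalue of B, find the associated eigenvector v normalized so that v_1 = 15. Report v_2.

B − 6I = [[14, 42], [-7, -21]].
Solving (B − 6I)v = 0 gives the eigenspace spanned by (15, -5).
With v_1 = 15, v = (15, -5), so v_2 = -5.

-5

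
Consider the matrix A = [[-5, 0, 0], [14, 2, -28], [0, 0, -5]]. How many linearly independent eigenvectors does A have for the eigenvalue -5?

A + 5I = [[0, 0, 0], [14, 7, -28], [0, 0, 0]].
This matrix has rank 1, so its null space has dimension 3 − 1 = 2.

2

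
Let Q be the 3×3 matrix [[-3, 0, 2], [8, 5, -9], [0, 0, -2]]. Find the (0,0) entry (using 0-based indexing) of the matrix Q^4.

Characteristic polynomial: s^3 - 19s - 30 = (s - 5)(s + 2)(s + 3), so the eigenvalues are -3, -2, 5.
s=-3: eigenvector (1, -1, 0).
s=-2: eigenvector (2, -1, 1).
s=5: eigenvector (0, 1, 0).
P = [[1, 2, 0], [-1, -1, 1], [0, 1, 0]], D = diag(-3, -2, 5), P⁻¹ = [[1, 0, -2], [0, 0, 1], [1, 1, -1]].
Q⁴ = P·diag(81, 16, 625)·P⁻¹ = [[81, 0, -130], [544, 625, -479], [0, 0, 16]].
The requested entry is 81.

81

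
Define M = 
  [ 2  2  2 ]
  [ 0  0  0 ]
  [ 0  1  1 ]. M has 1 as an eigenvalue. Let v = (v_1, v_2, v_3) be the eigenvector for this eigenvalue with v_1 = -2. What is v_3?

M − 1I = [[1, 2, 2], [0, -1, 0], [0, 1, 0]].
Solving (M − 1I)v = 0 gives the eigenspace spanned by (-2, 0, 1).
With v_1 = -2, v = (-2, 0, 1), so v_3 = 1.

1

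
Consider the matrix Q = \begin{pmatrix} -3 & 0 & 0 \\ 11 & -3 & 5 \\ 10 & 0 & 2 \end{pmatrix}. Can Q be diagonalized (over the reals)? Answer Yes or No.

No

Characteristic polynomial: p(t) = t^3 + 4t^2 - 3t - 18 = (t - 2)(t + 3)^2.
t = -3 has algebraic multiplicity 2; rank(Q + 3I) = 2, so geometric multiplicity = 1.
Geometric multiplicity < algebraic multiplicity, so Q is not diagonalizable.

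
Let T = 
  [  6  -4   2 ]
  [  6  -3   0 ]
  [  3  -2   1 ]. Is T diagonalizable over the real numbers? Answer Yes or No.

Characteristic polynomial: p(λ) = λ^3 - 4λ^2 + 3λ = λ(λ - 3)(λ - 1).
All 3 eigenvalues are distinct, so T is diagonalizable.

Yes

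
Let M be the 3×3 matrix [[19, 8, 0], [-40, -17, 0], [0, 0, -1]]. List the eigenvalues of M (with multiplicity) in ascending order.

-1, -1, 3

Characteristic polynomial: p(r) = r^3 - r^2 - 5r - 3 = (r - 3)(r + 1)^2.
Roots (with multiplicity): -1, -1, 3.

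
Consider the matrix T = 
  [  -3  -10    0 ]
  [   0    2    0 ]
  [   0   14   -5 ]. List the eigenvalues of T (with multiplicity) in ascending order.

-5, -3, 2

Characteristic polynomial: p(s) = s^3 + 6s^2 - s - 30 = (s - 2)(s + 3)(s + 5).
Roots (with multiplicity): -5, -3, 2.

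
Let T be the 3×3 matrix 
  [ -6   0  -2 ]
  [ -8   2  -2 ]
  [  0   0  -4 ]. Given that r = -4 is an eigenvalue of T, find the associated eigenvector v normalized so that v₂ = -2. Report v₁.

T + 4I = [[-2, 0, -2], [-8, 6, -2], [0, 0, 0]].
Solving (T + 4I)v = 0 gives the eigenspace spanned by (-2, -2, 2).
With v₂ = -2, v = (-2, -2, 2), so v₁ = -2.

-2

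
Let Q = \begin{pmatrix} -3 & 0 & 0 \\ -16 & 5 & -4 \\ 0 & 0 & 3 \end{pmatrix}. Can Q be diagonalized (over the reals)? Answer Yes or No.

Characteristic polynomial: p(r) = r^3 - 5r^2 - 9r + 45 = (r - 5)(r - 3)(r + 3).
All 3 eigenvalues are distinct, so Q is diagonalizable.

Yes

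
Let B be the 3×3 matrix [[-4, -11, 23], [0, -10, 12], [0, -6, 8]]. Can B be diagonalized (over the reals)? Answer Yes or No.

No

Characteristic polynomial: p(s) = s^3 + 6s^2 - 32 = (s - 2)(s + 4)^2.
s = -4 has algebraic multiplicity 2; rank(B + 4I) = 2, so geometric multiplicity = 1.
Geometric multiplicity < algebraic multiplicity, so B is not diagonalizable.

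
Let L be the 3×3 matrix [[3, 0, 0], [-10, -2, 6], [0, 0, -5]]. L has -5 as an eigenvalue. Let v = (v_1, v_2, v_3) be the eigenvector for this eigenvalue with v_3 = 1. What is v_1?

0

L + 5I = [[8, 0, 0], [-10, 3, 6], [0, 0, 0]].
Solving (L + 5I)v = 0 gives the eigenspace spanned by (0, -2, 1).
With v_3 = 1, v = (0, -2, 1), so v_1 = 0.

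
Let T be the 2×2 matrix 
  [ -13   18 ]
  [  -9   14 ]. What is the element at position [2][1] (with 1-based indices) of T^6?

-11529

Characteristic polynomial: s^2 - s - 20 = (s - 5)(s + 4), so the eigenvalues are -4, 5.
s=5: eigenvector (1, 1).
s=-4: eigenvector (-2, -1).
P = [[1, -2], [1, -1]], D = diag(5, -4), P⁻¹ = [[-1, 2], [-1, 1]].
T⁶ = P·diag(15625, 4096)·P⁻¹ = [[-7433, 23058], [-11529, 27154]].
The requested entry is -11529.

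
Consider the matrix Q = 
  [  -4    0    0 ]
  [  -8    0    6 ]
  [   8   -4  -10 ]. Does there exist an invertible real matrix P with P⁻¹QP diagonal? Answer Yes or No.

Yes

Characteristic polynomial: p(r) = r^3 + 14r^2 + 64r + 96 = (r + 4)^2(r + 6).
r = -4 has algebraic multiplicity 2; rank(Q + 4I) = 1, so geometric multiplicity = 2.
Every eigenvalue has geometric = algebraic multiplicity, so Q is diagonalizable.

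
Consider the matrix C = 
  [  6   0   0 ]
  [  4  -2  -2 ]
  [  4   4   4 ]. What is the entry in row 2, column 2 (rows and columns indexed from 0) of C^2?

Characteristic polynomial: r^3 - 8r^2 + 12r = r(r - 6)(r - 2), so the eigenvalues are 0, 2, 6.
r=0: eigenvector (0, 1, -1).
r=6: eigenvector (1, 0, 2).
r=2: eigenvector (0, -1, 2).
P = [[0, 1, 0], [1, 0, -1], [-1, 2, 2]], D = diag(0, 6, 2), P⁻¹ = [[-2, 2, 1], [1, 0, 0], [-2, 1, 1]].
C² = P·diag(0, 36, 4)·P⁻¹ = [[36, 0, 0], [8, -4, -4], [56, 8, 8]].
The requested entry is 8.

8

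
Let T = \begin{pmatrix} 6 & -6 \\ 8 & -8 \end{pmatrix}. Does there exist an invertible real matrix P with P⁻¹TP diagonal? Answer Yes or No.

Characteristic polynomial: p(λ) = λ^2 + 2λ = λ(λ + 2).
All 2 eigenvalues are distinct, so T is diagonalizable.

Yes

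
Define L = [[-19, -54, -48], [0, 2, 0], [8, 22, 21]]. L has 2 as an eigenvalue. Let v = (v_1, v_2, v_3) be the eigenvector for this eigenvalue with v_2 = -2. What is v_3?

4

L − 2I = [[-21, -54, -48], [0, 0, 0], [8, 22, 19]].
Solving (L − 2I)v = 0 gives the eigenspace spanned by (-4, -2, 4).
With v_2 = -2, v = (-4, -2, 4), so v_3 = 4.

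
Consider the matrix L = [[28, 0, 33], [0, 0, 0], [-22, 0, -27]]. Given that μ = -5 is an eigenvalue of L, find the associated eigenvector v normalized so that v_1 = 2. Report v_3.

L + 5I = [[33, 0, 33], [0, 5, 0], [-22, 0, -22]].
Solving (L + 5I)v = 0 gives the eigenspace spanned by (2, 0, -2).
With v_1 = 2, v = (2, 0, -2), so v_3 = -2.

-2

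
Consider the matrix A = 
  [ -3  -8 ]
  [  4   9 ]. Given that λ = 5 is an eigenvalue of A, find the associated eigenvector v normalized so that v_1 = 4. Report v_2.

A − 5I = [[-8, -8], [4, 4]].
Solving (A − 5I)v = 0 gives the eigenspace spanned by (4, -4).
With v_1 = 4, v = (4, -4), so v_2 = -4.

-4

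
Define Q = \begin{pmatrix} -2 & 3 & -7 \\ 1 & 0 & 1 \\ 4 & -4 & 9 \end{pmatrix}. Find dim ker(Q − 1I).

Q − 1I = [[-3, 3, -7], [1, -1, 1], [4, -4, 8]].
This matrix has rank 2, so its null space has dimension 3 − 2 = 1.

1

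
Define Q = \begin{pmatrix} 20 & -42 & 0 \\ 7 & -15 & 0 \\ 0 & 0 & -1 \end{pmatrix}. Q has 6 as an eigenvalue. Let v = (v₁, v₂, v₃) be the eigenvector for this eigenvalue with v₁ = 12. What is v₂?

4

Q − 6I = [[14, -42, 0], [7, -21, 0], [0, 0, -7]].
Solving (Q − 6I)v = 0 gives the eigenspace spanned by (12, 4, 0).
With v₁ = 12, v = (12, 4, 0), so v₂ = 4.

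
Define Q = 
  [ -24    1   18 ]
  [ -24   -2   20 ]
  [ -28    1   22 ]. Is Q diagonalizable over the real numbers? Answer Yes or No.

Characteristic polynomial: p(μ) = μ^3 + 4μ^2 - 16μ - 64 = (μ - 4)(μ + 4)^2.
μ = -4 has algebraic multiplicity 2; rank(Q + 4I) = 2, so geometric multiplicity = 1.
Geometric multiplicity < algebraic multiplicity, so Q is not diagonalizable.

No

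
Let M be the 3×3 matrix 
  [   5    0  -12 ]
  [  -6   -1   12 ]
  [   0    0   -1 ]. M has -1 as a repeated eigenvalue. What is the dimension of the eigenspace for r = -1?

2

M + 1I = [[6, 0, -12], [-6, 0, 12], [0, 0, 0]].
This matrix has rank 1, so its null space has dimension 3 − 1 = 2.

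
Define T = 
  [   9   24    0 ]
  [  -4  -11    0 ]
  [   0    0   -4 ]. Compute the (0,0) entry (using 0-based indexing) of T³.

57

Characteristic polynomial: μ^3 + 6μ^2 + 5μ - 12 = (μ - 1)(μ + 3)(μ + 4), so the eigenvalues are -4, -3, 1.
μ=1: eigenvector (3, -1, 0).
μ=-3: eigenvector (-2, 1, 0).
μ=-4: eigenvector (0, 0, 1).
P = [[3, -2, 0], [-1, 1, 0], [0, 0, 1]], D = diag(1, -3, -4), P⁻¹ = [[1, 2, 0], [1, 3, 0], [0, 0, 1]].
T³ = P·diag(1, -27, -64)·P⁻¹ = [[57, 168, 0], [-28, -83, 0], [0, 0, -64]].
The requested entry is 57.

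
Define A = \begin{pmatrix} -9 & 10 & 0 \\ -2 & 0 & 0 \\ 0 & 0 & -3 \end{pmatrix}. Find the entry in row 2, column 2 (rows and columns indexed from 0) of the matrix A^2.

9

Characteristic polynomial: μ^3 + 12μ^2 + 47μ + 60 = (μ + 3)(μ + 4)(μ + 5), so the eigenvalues are -5, -4, -3.
μ=-5: eigenvector (5, 2, 0).
μ=-4: eigenvector (2, 1, 0).
μ=-3: eigenvector (0, 0, 1).
P = [[5, 2, 0], [2, 1, 0], [0, 0, 1]], D = diag(-5, -4, -3), P⁻¹ = [[1, -2, 0], [-2, 5, 0], [0, 0, 1]].
A² = P·diag(25, 16, 9)·P⁻¹ = [[61, -90, 0], [18, -20, 0], [0, 0, 9]].
The requested entry is 9.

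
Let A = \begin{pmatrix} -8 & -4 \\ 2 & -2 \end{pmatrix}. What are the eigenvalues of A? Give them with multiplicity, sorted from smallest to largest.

Characteristic polynomial: p(t) = t^2 + 10t + 24 = (t + 4)(t + 6).
Roots (with multiplicity): -6, -4.

-6, -4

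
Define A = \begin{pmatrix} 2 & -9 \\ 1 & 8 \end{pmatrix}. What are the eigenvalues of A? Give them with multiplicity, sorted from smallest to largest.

5, 5

Characteristic polynomial: p(r) = r^2 - 10r + 25 = (r - 5)^2.
Roots (with multiplicity): 5, 5.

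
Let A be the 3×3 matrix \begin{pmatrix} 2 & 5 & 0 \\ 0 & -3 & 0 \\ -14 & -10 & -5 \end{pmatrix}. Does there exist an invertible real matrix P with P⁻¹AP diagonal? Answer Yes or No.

Characteristic polynomial: p(t) = t^3 + 6t^2 - t - 30 = (t - 2)(t + 3)(t + 5).
All 3 eigenvalues are distinct, so A is diagonalizable.

Yes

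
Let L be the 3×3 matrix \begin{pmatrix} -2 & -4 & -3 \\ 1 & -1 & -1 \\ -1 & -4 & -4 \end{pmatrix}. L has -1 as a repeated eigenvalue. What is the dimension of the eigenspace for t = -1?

L + 1I = [[-1, -4, -3], [1, 0, -1], [-1, -4, -3]].
This matrix has rank 2, so its null space has dimension 3 − 2 = 1.

1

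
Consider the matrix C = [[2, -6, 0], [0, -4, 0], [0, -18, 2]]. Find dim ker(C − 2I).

2

C − 2I = [[0, -6, 0], [0, -6, 0], [0, -18, 0]].
This matrix has rank 1, so its null space has dimension 3 − 1 = 2.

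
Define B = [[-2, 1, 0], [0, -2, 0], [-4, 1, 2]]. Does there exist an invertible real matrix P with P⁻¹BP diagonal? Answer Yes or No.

Characteristic polynomial: p(s) = s^3 + 2s^2 - 4s - 8 = (s - 2)(s + 2)^2.
s = -2 has algebraic multiplicity 2; rank(B + 2I) = 2, so geometric multiplicity = 1.
Geometric multiplicity < algebraic multiplicity, so B is not diagonalizable.

No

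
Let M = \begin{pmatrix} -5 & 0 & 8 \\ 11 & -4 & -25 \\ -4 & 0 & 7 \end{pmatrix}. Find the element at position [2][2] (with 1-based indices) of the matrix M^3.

-64

Characteristic polynomial: r^3 + 2r^2 - 11r - 12 = (r - 3)(r + 1)(r + 4), so the eigenvalues are -4, -1, 3.
r=-4: eigenvector (0, 1, 0).
r=-1: eigenvector (2, -1, 1).
r=3: eigenvector (1, -2, 1).
P = [[0, 2, 1], [1, -1, -2], [0, 1, 1]], D = diag(-4, -1, 3), P⁻¹ = [[-1, 1, 3], [1, 0, -1], [-1, 0, 2]].
M³ = P·diag(-64, -1, 27)·P⁻¹ = [[-29, 0, 56], [119, -64, -301], [-28, 0, 55]].
The requested entry is -64.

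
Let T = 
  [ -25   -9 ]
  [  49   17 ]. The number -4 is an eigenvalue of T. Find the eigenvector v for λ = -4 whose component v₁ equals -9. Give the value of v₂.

T + 4I = [[-21, -9], [49, 21]].
Solving (T + 4I)v = 0 gives the eigenspace spanned by (-9, 21).
With v₁ = -9, v = (-9, 21), so v₂ = 21.

21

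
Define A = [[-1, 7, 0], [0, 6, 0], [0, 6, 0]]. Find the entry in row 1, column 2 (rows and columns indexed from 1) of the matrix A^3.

Characteristic polynomial: s^3 - 5s^2 - 6s = s(s - 6)(s + 1), so the eigenvalues are -1, 0, 6.
s=-1: eigenvector (1, 0, 0).
s=6: eigenvector (1, 1, 1).
s=0: eigenvector (0, 0, 1).
P = [[1, 1, 0], [0, 1, 0], [0, 1, 1]], D = diag(-1, 6, 0), P⁻¹ = [[1, -1, 0], [0, 1, 0], [0, -1, 1]].
A³ = P·diag(-1, 216, 0)·P⁻¹ = [[-1, 217, 0], [0, 216, 0], [0, 216, 0]].
The requested entry is 217.

217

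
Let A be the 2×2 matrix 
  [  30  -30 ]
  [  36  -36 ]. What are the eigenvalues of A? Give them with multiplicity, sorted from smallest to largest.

-6, 0

Characteristic polynomial: p(s) = s^2 + 6s = s(s + 6).
Roots (with multiplicity): -6, 0.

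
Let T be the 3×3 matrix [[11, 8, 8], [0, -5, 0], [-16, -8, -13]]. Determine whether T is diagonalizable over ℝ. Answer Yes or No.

Yes

Characteristic polynomial: p(λ) = λ^3 + 7λ^2 - 5λ - 75 = (λ - 3)(λ + 5)^2.
λ = -5 has algebraic multiplicity 2; rank(T + 5I) = 1, so geometric multiplicity = 2.
Every eigenvalue has geometric = algebraic multiplicity, so T is diagonalizable.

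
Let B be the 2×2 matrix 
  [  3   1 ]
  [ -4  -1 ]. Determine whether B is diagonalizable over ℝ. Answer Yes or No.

No

Characteristic polynomial: p(r) = r^2 - 2r + 1 = (r - 1)^2.
r = 1 has algebraic multiplicity 2; rank(B − 1I) = 1, so geometric multiplicity = 1.
Geometric multiplicity < algebraic multiplicity, so B is not diagonalizable.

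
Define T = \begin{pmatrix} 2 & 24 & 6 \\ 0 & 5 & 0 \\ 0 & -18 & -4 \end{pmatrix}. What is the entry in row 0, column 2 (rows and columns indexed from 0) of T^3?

72

Characteristic polynomial: λ^3 - 3λ^2 - 18λ + 40 = (λ - 5)(λ - 2)(λ + 4), so the eigenvalues are -4, 2, 5.
λ=5: eigenvector (4, 1, -2).
λ=-4: eigenvector (1, 0, -1).
λ=2: eigenvector (1, 0, 0).
P = [[4, 1, 1], [1, 0, 0], [-2, -1, 0]], D = diag(5, -4, 2), P⁻¹ = [[0, 1, 0], [0, -2, -1], [1, -2, 1]].
T³ = P·diag(125, -64, 8)·P⁻¹ = [[8, 612, 72], [0, 125, 0], [0, -378, -64]].
The requested entry is 72.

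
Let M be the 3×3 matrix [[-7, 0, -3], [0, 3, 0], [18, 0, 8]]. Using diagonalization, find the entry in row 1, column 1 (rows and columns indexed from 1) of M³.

-19

Characteristic polynomial: s^3 - 4s^2 + s + 6 = (s - 3)(s - 2)(s + 1), so the eigenvalues are -1, 2, 3.
s=-1: eigenvector (1, 0, -2).
s=3: eigenvector (0, 1, 0).
s=2: eigenvector (-1, 0, 3).
P = [[1, 0, -1], [0, 1, 0], [-2, 0, 3]], D = diag(-1, 3, 2), P⁻¹ = [[3, 0, 1], [0, 1, 0], [2, 0, 1]].
M³ = P·diag(-1, 27, 8)·P⁻¹ = [[-19, 0, -9], [0, 27, 0], [54, 0, 26]].
The requested entry is -19.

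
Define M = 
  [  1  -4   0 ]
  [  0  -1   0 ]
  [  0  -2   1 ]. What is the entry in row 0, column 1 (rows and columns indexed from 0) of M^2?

0

Characteristic polynomial: s^3 - s^2 - s + 1 = (s - 1)^2(s + 1), so the eigenvalues are -1, 1, 1.
s=1: eigenvector (1, 0, 2).
s=-1: eigenvector (2, 1, 1).
s=1: eigenvector (1, 0, 3).
P = [[1, 2, 1], [0, 1, 0], [2, 1, 3]], D = diag(1, -1, 1), P⁻¹ = [[3, -5, -1], [0, 1, 0], [-2, 3, 1]].
M² = P·diag(1, 1, 1)·P⁻¹ = [[1, 0, 0], [0, 1, 0], [0, 0, 1]].
The requested entry is 0.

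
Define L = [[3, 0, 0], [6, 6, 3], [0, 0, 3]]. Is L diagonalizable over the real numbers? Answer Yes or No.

Characteristic polynomial: p(t) = t^3 - 12t^2 + 45t - 54 = (t - 6)(t - 3)^2.
t = 3 has algebraic multiplicity 2; rank(L − 3I) = 1, so geometric multiplicity = 2.
Every eigenvalue has geometric = algebraic multiplicity, so L is diagonalizable.

Yes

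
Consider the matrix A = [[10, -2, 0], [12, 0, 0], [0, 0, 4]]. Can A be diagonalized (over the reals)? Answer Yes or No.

Characteristic polynomial: p(s) = s^3 - 14s^2 + 64s - 96 = (s - 6)(s - 4)^2.
s = 4 has algebraic multiplicity 2; rank(A − 4I) = 1, so geometric multiplicity = 2.
Every eigenvalue has geometric = algebraic multiplicity, so A is diagonalizable.

Yes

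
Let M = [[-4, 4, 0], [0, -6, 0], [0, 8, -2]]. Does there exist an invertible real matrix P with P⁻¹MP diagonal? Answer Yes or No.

Characteristic polynomial: p(s) = s^3 + 12s^2 + 44s + 48 = (s + 2)(s + 4)(s + 6).
All 3 eigenvalues are distinct, so M is diagonalizable.

Yes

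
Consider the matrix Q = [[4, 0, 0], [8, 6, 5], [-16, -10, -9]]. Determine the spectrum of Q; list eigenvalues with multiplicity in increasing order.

Characteristic polynomial: p(t) = t^3 - t^2 - 16t + 16 = (t - 4)(t - 1)(t + 4).
Roots (with multiplicity): -4, 1, 4.

-4, 1, 4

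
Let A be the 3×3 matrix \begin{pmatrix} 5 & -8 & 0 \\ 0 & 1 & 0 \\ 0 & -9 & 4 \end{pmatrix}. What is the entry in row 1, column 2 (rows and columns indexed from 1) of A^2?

-48

Characteristic polynomial: s^3 - 10s^2 + 29s - 20 = (s - 5)(s - 4)(s - 1), so the eigenvalues are 1, 4, 5.
s=5: eigenvector (1, 0, 0).
s=1: eigenvector (2, 1, 3).
s=4: eigenvector (0, 0, 1).
P = [[1, 2, 0], [0, 1, 0], [0, 3, 1]], D = diag(5, 1, 4), P⁻¹ = [[1, -2, 0], [0, 1, 0], [0, -3, 1]].
A² = P·diag(25, 1, 16)·P⁻¹ = [[25, -48, 0], [0, 1, 0], [0, -45, 16]].
The requested entry is -48.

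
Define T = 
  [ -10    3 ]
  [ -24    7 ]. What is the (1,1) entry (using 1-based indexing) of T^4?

Characteristic polynomial: μ^2 + 3μ + 2 = (μ + 1)(μ + 2), so the eigenvalues are -2, -1.
μ=-1: eigenvector (1, 3).
μ=-2: eigenvector (-3, -8).
P = [[1, -3], [3, -8]], D = diag(-1, -2), P⁻¹ = [[-8, 3], [-3, 1]].
T⁴ = P·diag(1, 16)·P⁻¹ = [[136, -45], [360, -119]].
The requested entry is 136.

136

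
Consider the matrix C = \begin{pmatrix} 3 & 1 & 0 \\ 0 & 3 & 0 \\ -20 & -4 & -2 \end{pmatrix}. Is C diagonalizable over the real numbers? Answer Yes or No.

No

Characteristic polynomial: p(s) = s^3 - 4s^2 - 3s + 18 = (s - 3)^2(s + 2).
s = 3 has algebraic multiplicity 2; rank(C − 3I) = 2, so geometric multiplicity = 1.
Geometric multiplicity < algebraic multiplicity, so C is not diagonalizable.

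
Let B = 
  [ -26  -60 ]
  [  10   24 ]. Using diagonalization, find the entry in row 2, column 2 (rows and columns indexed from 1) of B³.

624

Characteristic polynomial: μ^2 + 2μ - 24 = (μ - 4)(μ + 6), so the eigenvalues are -6, 4.
μ=-6: eigenvector (-3, 1).
μ=4: eigenvector (-2, 1).
P = [[-3, -2], [1, 1]], D = diag(-6, 4), P⁻¹ = [[-1, -2], [1, 3]].
B³ = P·diag(-216, 64)·P⁻¹ = [[-776, -1680], [280, 624]].
The requested entry is 624.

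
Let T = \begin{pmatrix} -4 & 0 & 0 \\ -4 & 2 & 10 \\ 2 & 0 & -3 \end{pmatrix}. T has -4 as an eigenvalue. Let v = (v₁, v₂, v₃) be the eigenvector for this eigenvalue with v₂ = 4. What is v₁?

1

T + 4I = [[0, 0, 0], [-4, 6, 10], [2, 0, 1]].
Solving (T + 4I)v = 0 gives the eigenspace spanned by (1, 4, -2).
With v₂ = 4, v = (1, 4, -2), so v₁ = 1.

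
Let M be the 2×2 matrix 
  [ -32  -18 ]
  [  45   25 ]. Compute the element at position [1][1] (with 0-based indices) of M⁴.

-5465

Characteristic polynomial: μ^2 + 7μ + 10 = (μ + 2)(μ + 5), so the eigenvalues are -5, -2.
μ=-5: eigenvector (-2, 3).
μ=-2: eigenvector (3, -5).
P = [[-2, 3], [3, -5]], D = diag(-5, -2), P⁻¹ = [[-5, -3], [-3, -2]].
M⁴ = P·diag(625, 16)·P⁻¹ = [[6106, 3654], [-9135, -5465]].
The requested entry is -5465.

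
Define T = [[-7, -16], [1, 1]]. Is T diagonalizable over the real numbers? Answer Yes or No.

Characteristic polynomial: p(s) = s^2 + 6s + 9 = (s + 3)^2.
s = -3 has algebraic multiplicity 2; rank(T + 3I) = 1, so geometric multiplicity = 1.
Geometric multiplicity < algebraic multiplicity, so T is not diagonalizable.

No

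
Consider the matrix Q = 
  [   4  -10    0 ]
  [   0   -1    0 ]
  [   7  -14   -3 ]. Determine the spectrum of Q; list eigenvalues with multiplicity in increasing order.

Characteristic polynomial: p(λ) = λ^3 - 13λ - 12 = (λ - 4)(λ + 1)(λ + 3).
Roots (with multiplicity): -3, -1, 4.

-3, -1, 4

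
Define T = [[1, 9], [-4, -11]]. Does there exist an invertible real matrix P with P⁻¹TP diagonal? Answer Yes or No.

Characteristic polynomial: p(s) = s^2 + 10s + 25 = (s + 5)^2.
s = -5 has algebraic multiplicity 2; rank(T + 5I) = 1, so geometric multiplicity = 1.
Geometric multiplicity < algebraic multiplicity, so T is not diagonalizable.

No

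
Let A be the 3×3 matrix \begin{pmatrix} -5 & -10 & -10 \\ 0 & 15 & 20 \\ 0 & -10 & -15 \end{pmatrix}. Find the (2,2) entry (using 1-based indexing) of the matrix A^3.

Characteristic polynomial: λ^3 + 5λ^2 - 25λ - 125 = (λ - 5)(λ + 5)^2, so the eigenvalues are -5, -5, 5.
λ=-5: eigenvector (1, -1, 1).
λ=5: eigenvector (-1, 2, -1).
λ=-5: eigenvector (0, -1, 1).
P = [[1, -1, 0], [-1, 2, -1], [1, -1, 1]], D = diag(-5, 5, -5), P⁻¹ = [[1, 1, 1], [0, 1, 1], [-1, 0, 1]].
A³ = P·diag(-125, 125, -125)·P⁻¹ = [[-125, -250, -250], [0, 375, 500], [0, -250, -375]].
The requested entry is 375.

375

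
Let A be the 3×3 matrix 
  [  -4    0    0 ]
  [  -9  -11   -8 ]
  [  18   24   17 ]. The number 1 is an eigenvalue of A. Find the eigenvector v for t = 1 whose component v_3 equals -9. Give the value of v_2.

6

A − 1I = [[-5, 0, 0], [-9, -12, -8], [18, 24, 16]].
Solving (A − 1I)v = 0 gives the eigenspace spanned by (0, 6, -9).
With v_3 = -9, v = (0, 6, -9), so v_2 = 6.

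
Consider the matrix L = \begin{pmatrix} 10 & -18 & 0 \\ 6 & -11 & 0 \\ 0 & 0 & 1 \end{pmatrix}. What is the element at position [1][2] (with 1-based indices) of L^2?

18

Characteristic polynomial: λ^3 - 3λ + 2 = (λ - 1)^2(λ + 2), so the eigenvalues are -2, 1, 1.
λ=-2: eigenvector (-3, -2, 0).
λ=1: eigenvector (2, 1, 0).
λ=1: eigenvector (0, 0, 1).
P = [[-3, 2, 0], [-2, 1, 0], [0, 0, 1]], D = diag(-2, 1, 1), P⁻¹ = [[1, -2, 0], [2, -3, 0], [0, 0, 1]].
L² = P·diag(4, 1, 1)·P⁻¹ = [[-8, 18, 0], [-6, 13, 0], [0, 0, 1]].
The requested entry is 18.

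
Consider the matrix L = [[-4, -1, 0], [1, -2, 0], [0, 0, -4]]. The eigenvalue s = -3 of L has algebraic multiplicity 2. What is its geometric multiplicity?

L + 3I = [[-1, -1, 0], [1, 1, 0], [0, 0, -1]].
This matrix has rank 2, so its null space has dimension 3 − 2 = 1.

1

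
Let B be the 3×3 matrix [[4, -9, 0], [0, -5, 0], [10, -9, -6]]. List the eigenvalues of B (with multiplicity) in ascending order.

-6, -5, 4

Characteristic polynomial: p(t) = t^3 + 7t^2 - 14t - 120 = (t - 4)(t + 5)(t + 6).
Roots (with multiplicity): -6, -5, 4.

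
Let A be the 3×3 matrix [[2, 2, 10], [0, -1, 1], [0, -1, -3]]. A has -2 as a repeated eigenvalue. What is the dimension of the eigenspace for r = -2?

A + 2I = [[4, 2, 10], [0, 1, 1], [0, -1, -1]].
This matrix has rank 2, so its null space has dimension 3 − 2 = 1.

1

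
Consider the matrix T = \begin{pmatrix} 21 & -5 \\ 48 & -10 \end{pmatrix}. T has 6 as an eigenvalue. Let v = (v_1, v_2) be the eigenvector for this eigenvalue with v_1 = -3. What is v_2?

-9

T − 6I = [[15, -5], [48, -16]].
Solving (T − 6I)v = 0 gives the eigenspace spanned by (-3, -9).
With v_1 = -3, v = (-3, -9), so v_2 = -9.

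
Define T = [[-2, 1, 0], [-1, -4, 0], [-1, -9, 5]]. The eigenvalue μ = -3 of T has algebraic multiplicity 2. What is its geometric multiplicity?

1

T + 3I = [[1, 1, 0], [-1, -1, 0], [-1, -9, 8]].
This matrix has rank 2, so its null space has dimension 3 − 2 = 1.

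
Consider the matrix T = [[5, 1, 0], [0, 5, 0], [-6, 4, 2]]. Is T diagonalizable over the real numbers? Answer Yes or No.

No

Characteristic polynomial: p(λ) = λ^3 - 12λ^2 + 45λ - 50 = (λ - 5)^2(λ - 2).
λ = 5 has algebraic multiplicity 2; rank(T − 5I) = 2, so geometric multiplicity = 1.
Geometric multiplicity < algebraic multiplicity, so T is not diagonalizable.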